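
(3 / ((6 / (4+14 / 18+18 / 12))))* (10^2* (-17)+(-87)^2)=663197 / 36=18422.14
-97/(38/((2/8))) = -97/152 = -0.64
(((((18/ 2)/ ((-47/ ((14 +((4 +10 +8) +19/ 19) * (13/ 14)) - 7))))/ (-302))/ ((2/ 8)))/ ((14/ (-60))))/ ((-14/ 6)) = 321570/ 2434271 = 0.13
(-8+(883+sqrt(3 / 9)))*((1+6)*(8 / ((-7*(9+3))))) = -583.72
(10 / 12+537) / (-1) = -3227 / 6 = -537.83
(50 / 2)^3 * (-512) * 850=-6800000000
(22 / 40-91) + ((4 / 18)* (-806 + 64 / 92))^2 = 337872159 / 10580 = 31934.99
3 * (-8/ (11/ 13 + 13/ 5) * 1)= -195/ 28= -6.96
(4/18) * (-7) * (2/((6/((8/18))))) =-56/243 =-0.23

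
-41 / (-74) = 41 / 74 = 0.55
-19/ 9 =-2.11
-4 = -4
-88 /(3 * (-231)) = 0.13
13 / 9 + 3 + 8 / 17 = 752 / 153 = 4.92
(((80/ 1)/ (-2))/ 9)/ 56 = -0.08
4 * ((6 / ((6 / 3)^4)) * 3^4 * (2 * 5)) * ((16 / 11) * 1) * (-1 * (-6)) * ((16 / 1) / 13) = 1866240 / 143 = 13050.63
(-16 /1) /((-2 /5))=40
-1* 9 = -9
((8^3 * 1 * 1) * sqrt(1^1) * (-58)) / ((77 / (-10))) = 3856.62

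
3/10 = 0.30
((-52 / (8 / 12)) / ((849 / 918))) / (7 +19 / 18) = -429624 / 41035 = -10.47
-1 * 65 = -65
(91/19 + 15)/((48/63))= 987/38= 25.97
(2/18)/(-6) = -1/54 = -0.02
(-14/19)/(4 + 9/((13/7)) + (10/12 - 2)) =-1092/11381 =-0.10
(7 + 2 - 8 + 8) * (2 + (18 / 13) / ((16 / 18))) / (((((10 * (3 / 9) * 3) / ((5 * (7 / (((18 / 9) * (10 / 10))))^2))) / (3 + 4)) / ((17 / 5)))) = 1941723 / 416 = 4667.60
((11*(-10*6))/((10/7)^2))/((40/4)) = -1617/50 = -32.34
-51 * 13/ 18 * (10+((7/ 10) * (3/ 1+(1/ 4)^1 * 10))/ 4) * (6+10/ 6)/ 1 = -4457791/ 1440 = -3095.69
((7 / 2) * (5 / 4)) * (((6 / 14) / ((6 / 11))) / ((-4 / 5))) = -275 / 64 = -4.30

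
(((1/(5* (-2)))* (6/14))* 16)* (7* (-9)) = 216/5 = 43.20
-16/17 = -0.94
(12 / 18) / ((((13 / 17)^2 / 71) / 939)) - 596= 75409.29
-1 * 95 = -95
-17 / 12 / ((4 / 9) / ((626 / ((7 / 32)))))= -63852 / 7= -9121.71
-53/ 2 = -26.50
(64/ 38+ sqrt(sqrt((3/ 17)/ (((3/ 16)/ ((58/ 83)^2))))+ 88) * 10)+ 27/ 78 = 1003/ 494+ 20 * sqrt(81838 * sqrt(17)+ 43800262)/ 1411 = 96.20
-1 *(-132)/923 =132/923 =0.14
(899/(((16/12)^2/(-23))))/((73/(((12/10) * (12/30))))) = -558279/7300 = -76.48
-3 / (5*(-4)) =3 / 20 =0.15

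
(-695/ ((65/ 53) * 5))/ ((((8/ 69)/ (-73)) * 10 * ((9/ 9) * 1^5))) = 37107579/ 5200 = 7136.07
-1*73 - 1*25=-98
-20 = -20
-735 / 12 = -245 / 4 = -61.25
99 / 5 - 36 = -81 / 5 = -16.20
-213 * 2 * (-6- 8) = 5964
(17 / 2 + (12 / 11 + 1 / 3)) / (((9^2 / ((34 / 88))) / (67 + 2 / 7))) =1748195 / 548856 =3.19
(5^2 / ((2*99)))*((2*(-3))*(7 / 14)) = -25 / 66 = -0.38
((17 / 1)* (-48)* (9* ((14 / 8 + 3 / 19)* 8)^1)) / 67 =-1673.02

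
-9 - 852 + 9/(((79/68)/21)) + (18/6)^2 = -54456/79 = -689.32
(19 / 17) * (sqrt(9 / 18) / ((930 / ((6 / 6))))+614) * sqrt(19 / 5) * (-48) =76 * sqrt(95) * (-1142040 - sqrt(2)) / 13175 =-64210.58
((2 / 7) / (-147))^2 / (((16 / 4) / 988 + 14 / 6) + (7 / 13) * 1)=988 / 752130057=0.00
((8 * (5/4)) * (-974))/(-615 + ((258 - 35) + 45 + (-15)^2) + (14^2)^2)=-4870/19147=-0.25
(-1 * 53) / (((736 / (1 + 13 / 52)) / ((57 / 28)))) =-15105 / 82432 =-0.18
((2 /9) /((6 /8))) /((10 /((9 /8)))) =1 /30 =0.03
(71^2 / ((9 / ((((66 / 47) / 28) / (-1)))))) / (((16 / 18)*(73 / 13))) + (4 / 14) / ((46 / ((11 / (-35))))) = -1741488001 / 309338960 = -5.63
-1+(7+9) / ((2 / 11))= 87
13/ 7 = 1.86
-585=-585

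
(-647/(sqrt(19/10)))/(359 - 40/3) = -1941 * sqrt(190)/19703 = -1.36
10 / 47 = 0.21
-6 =-6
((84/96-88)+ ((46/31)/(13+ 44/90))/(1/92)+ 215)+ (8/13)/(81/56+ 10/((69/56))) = 9982843254639/72308010632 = 138.06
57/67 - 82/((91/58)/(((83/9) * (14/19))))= -52769521/148941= -354.30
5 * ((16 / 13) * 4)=320 / 13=24.62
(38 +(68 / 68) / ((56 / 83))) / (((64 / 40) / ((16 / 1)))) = 11055 / 28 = 394.82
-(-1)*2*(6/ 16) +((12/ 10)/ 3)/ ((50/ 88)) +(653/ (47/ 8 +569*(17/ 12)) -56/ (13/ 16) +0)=-66.66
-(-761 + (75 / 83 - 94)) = 70890 / 83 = 854.10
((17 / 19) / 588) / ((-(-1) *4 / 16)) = 17 / 2793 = 0.01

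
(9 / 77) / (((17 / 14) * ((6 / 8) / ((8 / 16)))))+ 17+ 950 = 180841 / 187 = 967.06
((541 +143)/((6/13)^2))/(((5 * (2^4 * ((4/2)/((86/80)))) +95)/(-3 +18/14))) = -552292/24465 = -22.57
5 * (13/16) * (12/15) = 13/4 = 3.25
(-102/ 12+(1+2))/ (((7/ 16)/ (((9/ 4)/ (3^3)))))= -22/ 21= -1.05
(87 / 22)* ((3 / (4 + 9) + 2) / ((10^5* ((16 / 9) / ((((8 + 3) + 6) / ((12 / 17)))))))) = 2187441 / 1830400000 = 0.00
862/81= 10.64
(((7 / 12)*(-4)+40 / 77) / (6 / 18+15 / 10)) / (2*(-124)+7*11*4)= -0.02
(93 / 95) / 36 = 31 / 1140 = 0.03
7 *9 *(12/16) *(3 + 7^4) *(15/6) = 567945/2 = 283972.50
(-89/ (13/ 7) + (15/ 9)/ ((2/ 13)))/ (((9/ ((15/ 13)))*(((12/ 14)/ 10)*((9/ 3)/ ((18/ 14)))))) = -72325/ 3042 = -23.78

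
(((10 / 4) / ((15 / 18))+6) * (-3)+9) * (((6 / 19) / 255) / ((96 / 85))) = -3 / 152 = -0.02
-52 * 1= -52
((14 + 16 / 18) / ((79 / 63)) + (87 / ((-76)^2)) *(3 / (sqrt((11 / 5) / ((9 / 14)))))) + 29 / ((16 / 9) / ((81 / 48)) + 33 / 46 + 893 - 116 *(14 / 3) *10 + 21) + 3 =783 *sqrt(770) / 889504 + 59046050977 / 3971626487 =14.89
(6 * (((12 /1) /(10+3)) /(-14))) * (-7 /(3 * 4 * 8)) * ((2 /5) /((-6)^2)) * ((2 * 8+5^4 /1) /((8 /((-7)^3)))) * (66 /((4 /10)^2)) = -12092465 /3328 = -3633.55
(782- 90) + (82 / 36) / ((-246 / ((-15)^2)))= 8279 / 12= 689.92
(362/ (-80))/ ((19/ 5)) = -181/ 152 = -1.19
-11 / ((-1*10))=1.10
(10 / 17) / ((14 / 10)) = 50 / 119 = 0.42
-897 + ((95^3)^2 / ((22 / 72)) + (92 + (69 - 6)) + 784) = 26463308062962 / 11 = 2405755278451.09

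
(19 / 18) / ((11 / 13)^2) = 1.47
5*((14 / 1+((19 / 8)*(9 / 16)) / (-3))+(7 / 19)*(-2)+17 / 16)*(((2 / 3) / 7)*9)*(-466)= -117980715 / 4256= -27721.03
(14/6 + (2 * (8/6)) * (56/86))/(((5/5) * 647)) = 175/27821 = 0.01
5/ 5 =1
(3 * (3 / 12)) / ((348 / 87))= 3 / 16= 0.19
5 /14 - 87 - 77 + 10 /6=-6803 /42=-161.98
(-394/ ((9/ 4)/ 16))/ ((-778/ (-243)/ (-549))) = 186888384/ 389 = 480432.86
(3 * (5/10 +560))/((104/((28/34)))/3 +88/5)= 28.17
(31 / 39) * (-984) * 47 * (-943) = 450655928 / 13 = 34665840.62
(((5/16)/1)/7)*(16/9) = 5/63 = 0.08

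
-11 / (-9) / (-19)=-11 / 171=-0.06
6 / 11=0.55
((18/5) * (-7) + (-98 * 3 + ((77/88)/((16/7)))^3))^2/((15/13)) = 145584881150845817317/1649267441664000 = 88272.45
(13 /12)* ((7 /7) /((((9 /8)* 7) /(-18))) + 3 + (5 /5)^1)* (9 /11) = 117 /77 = 1.52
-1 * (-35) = 35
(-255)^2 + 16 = 65041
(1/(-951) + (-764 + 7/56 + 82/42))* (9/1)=-121731021/17752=-6857.31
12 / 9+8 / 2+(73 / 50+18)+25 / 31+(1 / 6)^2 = 715009 / 27900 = 25.63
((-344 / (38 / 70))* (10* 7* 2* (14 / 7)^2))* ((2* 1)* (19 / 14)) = -963200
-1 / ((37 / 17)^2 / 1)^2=-83521 / 1874161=-0.04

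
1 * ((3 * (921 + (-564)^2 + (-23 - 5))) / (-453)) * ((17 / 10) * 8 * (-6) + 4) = 123767732 / 755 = 163930.77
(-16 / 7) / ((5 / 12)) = -192 / 35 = -5.49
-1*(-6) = 6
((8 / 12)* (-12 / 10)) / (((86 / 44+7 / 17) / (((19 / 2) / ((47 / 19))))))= -270028 / 207975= -1.30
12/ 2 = 6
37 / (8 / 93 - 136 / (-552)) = 26381 / 237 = 111.31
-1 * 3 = -3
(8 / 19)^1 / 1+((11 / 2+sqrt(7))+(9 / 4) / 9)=sqrt(7)+469 / 76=8.82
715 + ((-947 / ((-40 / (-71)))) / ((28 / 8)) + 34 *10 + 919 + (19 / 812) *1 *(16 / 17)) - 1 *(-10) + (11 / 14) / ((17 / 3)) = 103798929 / 69020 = 1503.90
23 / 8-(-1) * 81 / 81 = 31 / 8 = 3.88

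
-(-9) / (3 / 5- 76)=-45 / 377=-0.12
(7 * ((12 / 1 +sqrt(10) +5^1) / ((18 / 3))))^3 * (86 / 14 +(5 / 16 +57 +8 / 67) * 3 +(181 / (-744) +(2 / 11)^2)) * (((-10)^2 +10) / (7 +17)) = 3233728801805285 * sqrt(10) / 2842532352 +1817820181630565 / 258412032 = 10632058.53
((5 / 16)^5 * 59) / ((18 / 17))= 3134375 / 18874368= 0.17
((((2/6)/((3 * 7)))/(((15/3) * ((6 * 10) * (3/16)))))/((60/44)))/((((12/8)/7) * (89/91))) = 8008/8110125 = 0.00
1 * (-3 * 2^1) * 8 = -48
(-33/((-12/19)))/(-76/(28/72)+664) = 1463/13120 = 0.11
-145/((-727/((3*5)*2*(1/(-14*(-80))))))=435/81424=0.01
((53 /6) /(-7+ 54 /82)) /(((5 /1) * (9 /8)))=-2173 /8775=-0.25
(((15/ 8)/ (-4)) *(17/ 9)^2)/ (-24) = 1445/ 20736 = 0.07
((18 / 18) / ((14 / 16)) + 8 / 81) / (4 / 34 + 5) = 11968 / 49329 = 0.24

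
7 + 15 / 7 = 64 / 7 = 9.14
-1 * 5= -5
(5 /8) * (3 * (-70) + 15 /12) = -4175 /32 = -130.47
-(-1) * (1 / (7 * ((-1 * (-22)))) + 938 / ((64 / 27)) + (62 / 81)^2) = 6406886203 / 16166304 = 396.31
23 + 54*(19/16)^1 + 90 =1417/8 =177.12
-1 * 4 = -4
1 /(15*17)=1 /255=0.00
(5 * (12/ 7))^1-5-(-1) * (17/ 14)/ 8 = 417/ 112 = 3.72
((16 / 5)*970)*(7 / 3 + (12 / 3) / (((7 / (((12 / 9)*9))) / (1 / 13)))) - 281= 2347511 / 273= 8598.94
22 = 22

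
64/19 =3.37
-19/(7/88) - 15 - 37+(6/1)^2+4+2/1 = -1742/7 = -248.86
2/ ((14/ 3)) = 3/ 7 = 0.43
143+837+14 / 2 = 987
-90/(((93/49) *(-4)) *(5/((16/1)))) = 1176/31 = 37.94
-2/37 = -0.05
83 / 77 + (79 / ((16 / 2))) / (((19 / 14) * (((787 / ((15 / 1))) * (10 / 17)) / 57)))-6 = 4128709 / 484792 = 8.52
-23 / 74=-0.31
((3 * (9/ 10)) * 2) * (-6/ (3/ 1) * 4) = -216/ 5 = -43.20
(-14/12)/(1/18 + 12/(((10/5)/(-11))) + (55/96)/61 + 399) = -20496/5851285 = -0.00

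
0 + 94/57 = 94/57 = 1.65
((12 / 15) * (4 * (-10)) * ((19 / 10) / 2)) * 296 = -44992 / 5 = -8998.40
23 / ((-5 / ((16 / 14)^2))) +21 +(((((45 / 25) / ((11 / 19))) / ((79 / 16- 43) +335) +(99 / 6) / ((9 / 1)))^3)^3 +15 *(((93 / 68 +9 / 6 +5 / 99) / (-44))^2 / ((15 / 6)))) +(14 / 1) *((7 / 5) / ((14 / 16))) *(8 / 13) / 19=52459647278336418649106318237720884604931564662629378439757029377 / 200208083669467508568481777392547276292479191755844201000000000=262.03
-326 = -326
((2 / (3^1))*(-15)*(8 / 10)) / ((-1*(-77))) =-8 / 77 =-0.10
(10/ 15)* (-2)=-4/ 3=-1.33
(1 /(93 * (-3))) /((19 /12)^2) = -16 /11191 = -0.00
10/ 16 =5/ 8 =0.62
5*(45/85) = 45/17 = 2.65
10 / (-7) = -10 / 7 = -1.43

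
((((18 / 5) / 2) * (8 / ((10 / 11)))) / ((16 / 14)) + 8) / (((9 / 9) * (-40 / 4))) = -1093 / 500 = -2.19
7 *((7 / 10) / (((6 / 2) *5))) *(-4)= -98 / 75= -1.31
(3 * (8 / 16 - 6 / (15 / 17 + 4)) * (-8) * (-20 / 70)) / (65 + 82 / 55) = -53240 / 708239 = -0.08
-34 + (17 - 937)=-954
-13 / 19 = -0.68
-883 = -883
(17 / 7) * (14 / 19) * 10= 340 / 19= 17.89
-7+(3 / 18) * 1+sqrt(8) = -41 / 6+2 * sqrt(2) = -4.00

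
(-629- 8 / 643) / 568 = -404455 / 365224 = -1.11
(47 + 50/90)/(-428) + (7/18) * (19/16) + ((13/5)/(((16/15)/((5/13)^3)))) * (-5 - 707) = -4788931/48672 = -98.39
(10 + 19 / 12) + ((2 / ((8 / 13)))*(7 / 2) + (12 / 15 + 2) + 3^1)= 3451 / 120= 28.76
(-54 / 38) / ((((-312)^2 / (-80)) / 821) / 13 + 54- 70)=110835 / 1256812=0.09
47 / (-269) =-47 / 269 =-0.17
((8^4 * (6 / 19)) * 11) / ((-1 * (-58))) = 135168 / 551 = 245.31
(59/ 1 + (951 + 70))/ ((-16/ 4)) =-270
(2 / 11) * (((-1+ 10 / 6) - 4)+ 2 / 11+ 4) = 56 / 363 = 0.15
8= 8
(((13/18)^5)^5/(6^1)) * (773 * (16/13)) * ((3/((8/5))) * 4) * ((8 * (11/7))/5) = 4615434950493272470096875354583/5269394202393804140856468307968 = 0.88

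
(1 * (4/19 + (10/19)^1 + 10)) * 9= 1836/19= 96.63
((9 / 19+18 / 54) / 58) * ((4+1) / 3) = 0.02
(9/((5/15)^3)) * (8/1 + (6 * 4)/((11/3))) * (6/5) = 46656/11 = 4241.45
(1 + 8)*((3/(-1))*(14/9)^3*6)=-5488/9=-609.78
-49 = -49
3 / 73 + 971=70886 / 73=971.04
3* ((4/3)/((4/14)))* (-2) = -28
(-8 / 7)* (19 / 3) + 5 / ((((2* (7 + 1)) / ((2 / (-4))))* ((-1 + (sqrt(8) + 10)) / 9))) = -363577 / 49056 + 45* sqrt(2) / 1168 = -7.36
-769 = -769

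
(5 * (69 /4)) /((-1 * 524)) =-345 /2096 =-0.16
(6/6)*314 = 314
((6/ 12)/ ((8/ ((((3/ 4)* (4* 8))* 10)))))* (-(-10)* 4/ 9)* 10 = 2000/ 3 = 666.67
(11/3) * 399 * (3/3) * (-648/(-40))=118503/5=23700.60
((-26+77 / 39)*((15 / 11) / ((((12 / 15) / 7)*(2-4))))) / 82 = 163975 / 93808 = 1.75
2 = 2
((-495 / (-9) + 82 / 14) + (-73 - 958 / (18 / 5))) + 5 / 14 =-35015 / 126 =-277.90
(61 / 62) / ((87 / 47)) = 2867 / 5394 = 0.53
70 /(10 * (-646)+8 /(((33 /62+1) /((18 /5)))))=-16625 /1529786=-0.01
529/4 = 132.25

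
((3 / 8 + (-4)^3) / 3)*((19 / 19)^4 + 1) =-509 / 12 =-42.42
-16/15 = -1.07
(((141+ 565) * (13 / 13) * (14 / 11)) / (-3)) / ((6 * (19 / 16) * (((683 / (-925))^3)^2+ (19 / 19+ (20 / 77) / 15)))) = -173356912876847656250000 / 4863615707806789484049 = -35.64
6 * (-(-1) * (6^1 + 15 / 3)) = 66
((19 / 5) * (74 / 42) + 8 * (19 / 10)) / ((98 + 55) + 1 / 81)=62073 / 433790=0.14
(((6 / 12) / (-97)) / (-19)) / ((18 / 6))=0.00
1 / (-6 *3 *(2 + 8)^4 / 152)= -19 / 22500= -0.00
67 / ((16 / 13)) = 54.44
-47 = -47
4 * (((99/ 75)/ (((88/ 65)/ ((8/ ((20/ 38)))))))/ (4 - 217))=-494/ 1775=-0.28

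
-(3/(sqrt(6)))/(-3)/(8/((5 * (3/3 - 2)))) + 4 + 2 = 6 - 5 * sqrt(6)/48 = 5.74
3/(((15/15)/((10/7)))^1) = 30/7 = 4.29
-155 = -155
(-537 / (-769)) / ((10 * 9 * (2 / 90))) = 537 / 1538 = 0.35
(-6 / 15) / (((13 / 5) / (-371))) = 742 / 13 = 57.08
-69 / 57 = -23 / 19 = -1.21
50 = 50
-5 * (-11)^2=-605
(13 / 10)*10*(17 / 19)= 221 / 19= 11.63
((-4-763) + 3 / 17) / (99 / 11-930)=0.83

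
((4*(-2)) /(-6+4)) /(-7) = -4 /7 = -0.57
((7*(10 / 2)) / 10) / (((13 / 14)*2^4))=49 / 208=0.24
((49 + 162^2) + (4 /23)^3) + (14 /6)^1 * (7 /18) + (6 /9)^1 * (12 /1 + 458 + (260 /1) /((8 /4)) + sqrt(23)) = 2 * sqrt(23) /3 + 17538381113 /657018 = 26697.11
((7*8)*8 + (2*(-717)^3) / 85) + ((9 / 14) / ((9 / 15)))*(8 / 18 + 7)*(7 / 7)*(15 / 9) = -92882716421 / 10710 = -8672522.54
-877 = -877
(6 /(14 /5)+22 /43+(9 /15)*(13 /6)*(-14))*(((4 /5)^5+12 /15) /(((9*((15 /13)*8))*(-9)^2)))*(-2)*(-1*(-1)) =267954388 /51428671875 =0.01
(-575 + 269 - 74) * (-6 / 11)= 2280 / 11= 207.27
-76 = -76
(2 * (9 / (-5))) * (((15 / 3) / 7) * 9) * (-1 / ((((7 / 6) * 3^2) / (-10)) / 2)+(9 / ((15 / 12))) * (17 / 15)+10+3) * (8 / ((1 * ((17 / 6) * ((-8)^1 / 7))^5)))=27250372107 / 2271771200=12.00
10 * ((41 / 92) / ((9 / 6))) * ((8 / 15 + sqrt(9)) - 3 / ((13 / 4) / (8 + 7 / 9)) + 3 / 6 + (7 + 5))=42271 / 1794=23.56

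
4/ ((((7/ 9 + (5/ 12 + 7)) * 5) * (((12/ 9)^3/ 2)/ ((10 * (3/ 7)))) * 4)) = 0.09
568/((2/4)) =1136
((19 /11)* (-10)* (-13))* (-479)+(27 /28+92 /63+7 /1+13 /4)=-107544.60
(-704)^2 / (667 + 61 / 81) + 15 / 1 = 5119527 / 6761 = 757.21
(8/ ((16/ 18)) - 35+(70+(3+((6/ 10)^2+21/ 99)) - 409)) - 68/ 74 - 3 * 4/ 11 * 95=-465.98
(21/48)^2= 49/256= 0.19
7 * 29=203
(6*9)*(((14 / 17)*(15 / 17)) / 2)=5670 / 289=19.62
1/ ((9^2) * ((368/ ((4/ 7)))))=1/ 52164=0.00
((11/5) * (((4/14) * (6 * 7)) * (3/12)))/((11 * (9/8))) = 8/15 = 0.53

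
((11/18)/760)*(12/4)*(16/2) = 11/570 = 0.02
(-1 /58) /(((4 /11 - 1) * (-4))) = -0.01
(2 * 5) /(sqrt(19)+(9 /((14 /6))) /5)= -4725 /11273+6125 * sqrt(19) /11273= 1.95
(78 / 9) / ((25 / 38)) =988 / 75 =13.17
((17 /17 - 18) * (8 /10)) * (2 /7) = -136 /35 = -3.89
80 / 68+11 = 207 / 17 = 12.18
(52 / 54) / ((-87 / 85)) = -2210 / 2349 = -0.94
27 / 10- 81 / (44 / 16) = -2943 / 110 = -26.75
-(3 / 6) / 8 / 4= -1 / 64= -0.02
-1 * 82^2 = -6724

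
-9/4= -2.25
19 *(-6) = -114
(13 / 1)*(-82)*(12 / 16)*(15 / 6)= -7995 / 4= -1998.75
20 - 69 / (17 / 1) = 271 / 17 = 15.94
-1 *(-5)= 5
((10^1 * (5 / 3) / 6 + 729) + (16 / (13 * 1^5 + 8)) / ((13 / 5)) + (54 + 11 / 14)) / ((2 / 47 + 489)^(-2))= 680923728005975 / 3618342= 188186668.92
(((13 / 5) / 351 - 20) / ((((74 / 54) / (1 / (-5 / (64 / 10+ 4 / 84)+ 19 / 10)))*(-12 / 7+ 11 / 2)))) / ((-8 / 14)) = 89533927 / 14929093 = 6.00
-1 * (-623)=623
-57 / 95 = -3 / 5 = -0.60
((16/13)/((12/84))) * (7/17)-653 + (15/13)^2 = -1862052/2873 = -648.12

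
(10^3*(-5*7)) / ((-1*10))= 3500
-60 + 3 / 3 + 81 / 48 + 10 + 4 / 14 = -5267 / 112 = -47.03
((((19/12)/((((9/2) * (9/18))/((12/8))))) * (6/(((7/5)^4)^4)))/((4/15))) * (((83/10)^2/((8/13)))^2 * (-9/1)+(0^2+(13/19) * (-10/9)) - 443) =-12347.58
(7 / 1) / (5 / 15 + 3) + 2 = 41 / 10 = 4.10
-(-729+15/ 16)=11649/ 16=728.06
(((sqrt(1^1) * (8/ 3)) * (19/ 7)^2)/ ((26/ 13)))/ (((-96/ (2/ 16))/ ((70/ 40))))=-361/ 16128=-0.02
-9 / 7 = -1.29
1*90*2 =180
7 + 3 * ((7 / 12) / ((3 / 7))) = 133 / 12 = 11.08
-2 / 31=-0.06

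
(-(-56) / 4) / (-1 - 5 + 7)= 14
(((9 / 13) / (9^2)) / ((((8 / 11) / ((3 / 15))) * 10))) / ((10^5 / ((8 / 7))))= 11 / 4095000000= 0.00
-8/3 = -2.67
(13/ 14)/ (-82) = -13/ 1148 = -0.01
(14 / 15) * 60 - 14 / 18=497 / 9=55.22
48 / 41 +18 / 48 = 507 / 328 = 1.55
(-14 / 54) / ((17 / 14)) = -98 / 459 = -0.21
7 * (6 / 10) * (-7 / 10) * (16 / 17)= -1176 / 425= -2.77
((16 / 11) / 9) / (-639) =-16 / 63261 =-0.00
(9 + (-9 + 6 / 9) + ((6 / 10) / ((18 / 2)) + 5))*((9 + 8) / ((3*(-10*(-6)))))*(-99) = -8041 / 150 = -53.61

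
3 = 3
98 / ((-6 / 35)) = -1715 / 3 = -571.67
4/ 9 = 0.44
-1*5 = -5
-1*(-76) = 76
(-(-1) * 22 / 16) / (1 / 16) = 22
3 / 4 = 0.75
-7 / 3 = -2.33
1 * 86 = 86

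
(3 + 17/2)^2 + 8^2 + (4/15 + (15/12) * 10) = 12541/60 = 209.02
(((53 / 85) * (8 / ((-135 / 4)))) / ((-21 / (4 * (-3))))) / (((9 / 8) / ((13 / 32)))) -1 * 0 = -22048 / 722925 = -0.03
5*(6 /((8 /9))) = 33.75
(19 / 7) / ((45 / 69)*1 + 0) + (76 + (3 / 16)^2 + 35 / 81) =58517419 / 725760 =80.63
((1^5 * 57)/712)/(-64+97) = 19/7832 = 0.00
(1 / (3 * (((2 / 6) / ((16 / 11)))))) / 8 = 2 / 11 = 0.18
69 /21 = 23 /7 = 3.29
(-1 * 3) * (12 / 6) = -6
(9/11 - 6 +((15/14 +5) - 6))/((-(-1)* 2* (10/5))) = -1.28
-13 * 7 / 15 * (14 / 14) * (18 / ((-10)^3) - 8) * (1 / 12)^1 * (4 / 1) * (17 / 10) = 6201923 / 225000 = 27.56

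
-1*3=-3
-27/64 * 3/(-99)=9/704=0.01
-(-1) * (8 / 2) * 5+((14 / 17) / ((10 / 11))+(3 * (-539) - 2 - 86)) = -143148 / 85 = -1684.09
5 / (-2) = -5 / 2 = -2.50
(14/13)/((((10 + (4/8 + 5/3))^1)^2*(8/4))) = 252/69277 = 0.00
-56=-56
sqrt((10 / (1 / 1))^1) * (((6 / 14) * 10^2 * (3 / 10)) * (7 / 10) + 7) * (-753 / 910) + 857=857 - 6024 * sqrt(10) / 455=815.13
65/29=2.24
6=6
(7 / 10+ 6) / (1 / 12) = 402 / 5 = 80.40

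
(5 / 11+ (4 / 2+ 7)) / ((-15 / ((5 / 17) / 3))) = -104 / 1683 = -0.06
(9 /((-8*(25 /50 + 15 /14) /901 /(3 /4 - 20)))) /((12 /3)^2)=397341 /512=776.06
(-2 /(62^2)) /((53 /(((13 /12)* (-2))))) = 0.00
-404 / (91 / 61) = -24644 / 91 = -270.81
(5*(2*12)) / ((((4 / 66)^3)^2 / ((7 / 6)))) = 45201378915 / 16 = 2825086182.19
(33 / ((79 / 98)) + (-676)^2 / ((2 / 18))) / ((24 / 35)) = 1895326825 / 316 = 5997869.70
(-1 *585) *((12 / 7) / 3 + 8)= -35100 / 7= -5014.29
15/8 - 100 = -785/8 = -98.12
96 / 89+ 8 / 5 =1192 / 445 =2.68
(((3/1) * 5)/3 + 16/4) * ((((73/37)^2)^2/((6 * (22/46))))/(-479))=-1959478629/19749908618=-0.10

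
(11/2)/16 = 11/32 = 0.34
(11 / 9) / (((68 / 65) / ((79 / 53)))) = 56485 / 32436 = 1.74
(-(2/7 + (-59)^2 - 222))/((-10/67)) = 305721/14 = 21837.21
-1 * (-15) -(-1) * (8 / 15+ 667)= 10238 / 15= 682.53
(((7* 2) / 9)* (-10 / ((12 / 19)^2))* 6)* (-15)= 3509.72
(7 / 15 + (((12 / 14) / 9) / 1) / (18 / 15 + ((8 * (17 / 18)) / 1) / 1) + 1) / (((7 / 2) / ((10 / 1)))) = 122252 / 28959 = 4.22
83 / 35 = 2.37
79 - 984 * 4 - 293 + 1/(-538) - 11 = -2238619/538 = -4161.00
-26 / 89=-0.29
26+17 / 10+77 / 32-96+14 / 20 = -10431 / 160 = -65.19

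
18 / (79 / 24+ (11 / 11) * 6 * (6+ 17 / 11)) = 4752 / 12821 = 0.37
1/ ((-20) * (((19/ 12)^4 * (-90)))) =288/ 3258025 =0.00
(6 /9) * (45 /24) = 5 /4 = 1.25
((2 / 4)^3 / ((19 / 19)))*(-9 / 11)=-9 / 88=-0.10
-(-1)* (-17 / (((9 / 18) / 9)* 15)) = -102 / 5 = -20.40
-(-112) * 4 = 448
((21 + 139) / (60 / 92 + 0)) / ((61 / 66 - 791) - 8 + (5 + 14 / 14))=-16192 / 52277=-0.31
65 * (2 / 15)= 26 / 3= 8.67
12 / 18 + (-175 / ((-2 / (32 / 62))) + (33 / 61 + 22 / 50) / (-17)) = 6491366 / 141825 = 45.77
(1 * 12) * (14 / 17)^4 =5.52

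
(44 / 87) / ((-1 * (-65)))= 44 / 5655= 0.01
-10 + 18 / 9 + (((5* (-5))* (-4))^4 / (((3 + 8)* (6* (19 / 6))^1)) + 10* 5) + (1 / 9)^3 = 72906399371 / 152361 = 478510.90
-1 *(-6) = 6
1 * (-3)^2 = 9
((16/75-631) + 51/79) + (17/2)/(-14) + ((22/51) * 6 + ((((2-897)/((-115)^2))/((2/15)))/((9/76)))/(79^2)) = -24679000792217/39287719100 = -628.16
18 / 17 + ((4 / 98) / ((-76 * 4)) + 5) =767127 / 126616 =6.06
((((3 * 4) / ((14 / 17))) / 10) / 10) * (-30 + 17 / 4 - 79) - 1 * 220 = -329369 / 1400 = -235.26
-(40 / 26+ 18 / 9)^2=-2116 / 169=-12.52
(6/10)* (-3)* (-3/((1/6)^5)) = 209952/5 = 41990.40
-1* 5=-5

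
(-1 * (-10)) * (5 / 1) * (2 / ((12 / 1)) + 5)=775 / 3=258.33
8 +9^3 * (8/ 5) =5872/ 5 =1174.40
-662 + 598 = -64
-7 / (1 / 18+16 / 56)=-882 / 43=-20.51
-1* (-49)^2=-2401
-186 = -186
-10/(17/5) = -50/17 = -2.94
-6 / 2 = -3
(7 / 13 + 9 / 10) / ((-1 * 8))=-187 / 1040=-0.18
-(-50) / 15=10 / 3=3.33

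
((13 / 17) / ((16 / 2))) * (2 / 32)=13 / 2176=0.01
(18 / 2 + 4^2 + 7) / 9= 32 / 9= 3.56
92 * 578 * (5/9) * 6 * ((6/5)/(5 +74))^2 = 1276224/31205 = 40.90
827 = 827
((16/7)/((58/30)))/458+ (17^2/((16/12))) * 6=120912927/92974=1300.50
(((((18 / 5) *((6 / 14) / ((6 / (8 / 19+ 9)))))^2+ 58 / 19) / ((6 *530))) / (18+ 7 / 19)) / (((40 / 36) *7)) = 11835813 / 602724745000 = 0.00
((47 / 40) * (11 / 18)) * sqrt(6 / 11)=47 * sqrt(66) / 720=0.53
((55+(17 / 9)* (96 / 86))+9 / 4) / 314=30629 / 162024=0.19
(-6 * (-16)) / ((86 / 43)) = 48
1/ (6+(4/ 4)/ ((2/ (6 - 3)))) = 0.13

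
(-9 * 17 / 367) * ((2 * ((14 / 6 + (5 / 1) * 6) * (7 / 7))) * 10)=-98940 / 367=-269.59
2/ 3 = 0.67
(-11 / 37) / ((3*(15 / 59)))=-649 / 1665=-0.39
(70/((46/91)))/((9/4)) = 12740/207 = 61.55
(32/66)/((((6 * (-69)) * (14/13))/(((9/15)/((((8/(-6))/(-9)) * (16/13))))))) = -507/141680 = -0.00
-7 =-7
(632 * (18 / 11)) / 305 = 11376 / 3355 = 3.39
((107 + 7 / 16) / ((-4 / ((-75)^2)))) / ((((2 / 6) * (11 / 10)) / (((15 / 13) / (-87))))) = 725203125 / 132704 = 5464.82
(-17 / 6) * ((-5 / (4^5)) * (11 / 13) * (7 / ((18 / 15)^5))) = 20453125 / 621084672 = 0.03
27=27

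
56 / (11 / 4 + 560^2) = 224 / 1254411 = 0.00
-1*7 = -7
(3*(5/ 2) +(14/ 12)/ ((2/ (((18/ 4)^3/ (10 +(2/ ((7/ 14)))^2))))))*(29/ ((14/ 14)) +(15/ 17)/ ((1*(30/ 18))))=1993191/ 7072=281.84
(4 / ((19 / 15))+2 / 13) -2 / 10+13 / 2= 23741 / 2470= 9.61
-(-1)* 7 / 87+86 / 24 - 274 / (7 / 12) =-378433 / 812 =-466.05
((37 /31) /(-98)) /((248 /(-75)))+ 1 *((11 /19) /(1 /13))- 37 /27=2380736567 /386506512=6.16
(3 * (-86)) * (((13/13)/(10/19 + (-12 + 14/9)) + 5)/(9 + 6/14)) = -2501009/18656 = -134.06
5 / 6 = 0.83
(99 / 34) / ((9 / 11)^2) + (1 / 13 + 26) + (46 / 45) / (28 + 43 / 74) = 1281470843 / 42067350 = 30.46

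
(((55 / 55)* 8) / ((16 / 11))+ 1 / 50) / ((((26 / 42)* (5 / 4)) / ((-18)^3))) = -41602.80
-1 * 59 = -59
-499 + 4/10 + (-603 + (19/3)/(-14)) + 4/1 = -1098.05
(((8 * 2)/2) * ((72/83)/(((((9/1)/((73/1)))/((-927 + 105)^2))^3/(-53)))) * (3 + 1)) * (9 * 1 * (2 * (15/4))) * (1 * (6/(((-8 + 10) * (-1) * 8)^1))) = 6130377940901852542202510.00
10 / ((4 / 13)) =65 / 2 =32.50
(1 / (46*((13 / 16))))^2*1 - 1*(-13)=1162277 / 89401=13.00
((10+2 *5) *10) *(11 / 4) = 550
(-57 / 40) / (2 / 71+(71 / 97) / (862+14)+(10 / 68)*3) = -1461497157 / 482223350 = -3.03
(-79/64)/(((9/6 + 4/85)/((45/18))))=-33575/16832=-1.99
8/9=0.89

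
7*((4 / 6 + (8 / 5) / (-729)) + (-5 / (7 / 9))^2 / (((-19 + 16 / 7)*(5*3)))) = 165727 / 47385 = 3.50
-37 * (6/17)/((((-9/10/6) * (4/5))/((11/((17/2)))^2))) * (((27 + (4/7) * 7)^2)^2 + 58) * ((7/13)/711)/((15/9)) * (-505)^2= 295258175308481000/15136953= 19505786620.89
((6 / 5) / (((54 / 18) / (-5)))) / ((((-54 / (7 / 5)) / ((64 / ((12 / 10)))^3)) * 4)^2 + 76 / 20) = -1027604480000 / 1952449043441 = -0.53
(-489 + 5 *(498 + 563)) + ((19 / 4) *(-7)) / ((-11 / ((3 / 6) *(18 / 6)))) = 424207 / 88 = 4820.53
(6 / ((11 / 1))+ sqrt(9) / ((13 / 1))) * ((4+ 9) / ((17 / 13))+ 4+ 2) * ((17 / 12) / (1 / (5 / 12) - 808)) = -0.02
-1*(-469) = 469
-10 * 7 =-70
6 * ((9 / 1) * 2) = 108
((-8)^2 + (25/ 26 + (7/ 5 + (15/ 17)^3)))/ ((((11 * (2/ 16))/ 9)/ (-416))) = -49332327552/ 270215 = -182566.95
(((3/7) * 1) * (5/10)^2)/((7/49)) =3/4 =0.75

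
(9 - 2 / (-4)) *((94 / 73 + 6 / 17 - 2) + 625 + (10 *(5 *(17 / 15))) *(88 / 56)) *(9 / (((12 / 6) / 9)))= 9541507077 / 34748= 274591.55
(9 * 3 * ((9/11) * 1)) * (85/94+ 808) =18476991/1034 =17869.43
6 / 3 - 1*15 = -13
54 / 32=27 / 16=1.69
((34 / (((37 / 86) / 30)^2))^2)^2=2623453167904502409986457600000000 / 3512479453921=746894950510223571282.64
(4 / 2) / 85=2 / 85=0.02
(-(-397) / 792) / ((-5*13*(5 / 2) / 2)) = -397 / 64350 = -0.01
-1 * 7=-7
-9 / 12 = -3 / 4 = -0.75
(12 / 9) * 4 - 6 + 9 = 25 / 3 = 8.33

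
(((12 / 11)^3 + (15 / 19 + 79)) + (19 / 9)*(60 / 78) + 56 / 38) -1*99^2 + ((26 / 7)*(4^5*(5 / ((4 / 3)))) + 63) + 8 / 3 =4611.71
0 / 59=0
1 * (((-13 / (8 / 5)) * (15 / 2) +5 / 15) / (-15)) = 2909 / 720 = 4.04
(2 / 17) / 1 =2 / 17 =0.12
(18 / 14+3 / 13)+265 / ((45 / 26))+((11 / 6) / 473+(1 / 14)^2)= 154.64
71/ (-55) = -1.29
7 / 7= 1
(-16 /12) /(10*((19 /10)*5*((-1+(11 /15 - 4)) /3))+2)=6 /599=0.01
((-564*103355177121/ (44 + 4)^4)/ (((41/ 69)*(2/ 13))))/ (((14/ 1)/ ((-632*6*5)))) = 27319898576769435/ 167936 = 162680417401.69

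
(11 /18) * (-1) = -11 /18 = -0.61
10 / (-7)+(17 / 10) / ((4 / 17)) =1623 / 280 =5.80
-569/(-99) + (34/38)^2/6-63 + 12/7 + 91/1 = 17809909/500346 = 35.60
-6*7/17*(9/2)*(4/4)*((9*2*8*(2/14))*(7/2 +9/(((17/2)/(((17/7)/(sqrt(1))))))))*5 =-48600/7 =-6942.86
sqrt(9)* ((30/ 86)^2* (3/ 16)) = 2025/ 29584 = 0.07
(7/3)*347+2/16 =19435/24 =809.79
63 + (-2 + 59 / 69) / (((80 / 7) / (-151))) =78.13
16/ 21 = 0.76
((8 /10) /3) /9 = 4 /135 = 0.03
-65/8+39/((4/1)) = 1.62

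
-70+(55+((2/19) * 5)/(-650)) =-18526/1235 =-15.00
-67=-67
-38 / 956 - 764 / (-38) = 182235 / 9082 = 20.07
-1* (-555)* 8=4440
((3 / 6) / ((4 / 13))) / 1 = 13 / 8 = 1.62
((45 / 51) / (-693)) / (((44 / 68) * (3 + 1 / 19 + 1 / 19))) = -95 / 149919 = -0.00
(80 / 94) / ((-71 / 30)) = -1200 / 3337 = -0.36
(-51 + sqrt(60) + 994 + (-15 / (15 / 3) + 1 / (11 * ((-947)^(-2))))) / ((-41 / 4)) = -3628596 / 451 - 8 * sqrt(15) / 41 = -8046.42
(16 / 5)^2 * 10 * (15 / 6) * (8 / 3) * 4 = 8192 / 3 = 2730.67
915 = 915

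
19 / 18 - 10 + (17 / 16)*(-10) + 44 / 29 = -37693 / 2088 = -18.05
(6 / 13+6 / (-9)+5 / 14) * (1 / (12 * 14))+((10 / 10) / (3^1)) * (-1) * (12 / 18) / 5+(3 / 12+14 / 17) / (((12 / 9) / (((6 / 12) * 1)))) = 5598689 / 15593760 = 0.36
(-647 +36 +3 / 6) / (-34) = 1221 / 68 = 17.96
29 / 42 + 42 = 42.69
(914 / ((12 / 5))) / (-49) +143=39757 / 294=135.23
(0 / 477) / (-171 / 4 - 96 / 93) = 0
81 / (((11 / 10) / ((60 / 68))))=12150 / 187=64.97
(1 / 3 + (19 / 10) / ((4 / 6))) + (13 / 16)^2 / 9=37517 / 11520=3.26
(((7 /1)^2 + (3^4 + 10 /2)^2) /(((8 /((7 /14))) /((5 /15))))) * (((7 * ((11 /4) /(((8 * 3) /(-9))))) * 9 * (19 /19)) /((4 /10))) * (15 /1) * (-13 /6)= 818750.06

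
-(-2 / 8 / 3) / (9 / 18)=1 / 6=0.17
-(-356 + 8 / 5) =1772 / 5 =354.40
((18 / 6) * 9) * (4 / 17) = 108 / 17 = 6.35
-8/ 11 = -0.73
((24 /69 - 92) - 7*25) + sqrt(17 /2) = -6133 /23 + sqrt(34) /2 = -263.74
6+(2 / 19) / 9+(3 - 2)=1199 / 171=7.01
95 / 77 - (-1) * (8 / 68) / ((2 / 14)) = 2693 / 1309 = 2.06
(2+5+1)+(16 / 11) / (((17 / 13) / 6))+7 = 4053 / 187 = 21.67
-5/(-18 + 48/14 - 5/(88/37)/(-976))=3006080/8759281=0.34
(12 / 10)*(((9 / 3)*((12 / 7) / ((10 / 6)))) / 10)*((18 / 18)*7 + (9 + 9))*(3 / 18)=54 / 35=1.54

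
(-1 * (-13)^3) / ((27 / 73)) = 160381 / 27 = 5940.04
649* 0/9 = 0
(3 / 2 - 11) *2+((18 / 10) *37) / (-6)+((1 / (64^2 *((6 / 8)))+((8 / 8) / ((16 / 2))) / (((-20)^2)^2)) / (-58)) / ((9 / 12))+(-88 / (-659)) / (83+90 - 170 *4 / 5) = -122580714263899 / 4072936320000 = -30.10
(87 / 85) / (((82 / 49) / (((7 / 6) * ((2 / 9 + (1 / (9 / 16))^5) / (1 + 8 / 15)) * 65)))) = 343223075195 / 631076346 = 543.87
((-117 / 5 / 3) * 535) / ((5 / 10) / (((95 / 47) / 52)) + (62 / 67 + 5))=-8853715 / 39863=-222.10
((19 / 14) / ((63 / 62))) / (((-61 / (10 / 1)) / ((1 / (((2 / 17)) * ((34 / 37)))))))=-108965 / 53802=-2.03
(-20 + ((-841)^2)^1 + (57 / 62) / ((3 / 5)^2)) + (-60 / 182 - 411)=11964180745 / 16926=706852.22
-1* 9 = -9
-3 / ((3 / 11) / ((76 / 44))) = -19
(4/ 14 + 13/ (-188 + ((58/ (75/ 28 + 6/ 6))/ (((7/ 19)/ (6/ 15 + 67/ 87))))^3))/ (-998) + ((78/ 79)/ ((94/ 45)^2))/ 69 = 5543899962104445560519/ 1852314017540214163974808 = 0.00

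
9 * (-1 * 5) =-45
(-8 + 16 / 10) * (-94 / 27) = 22.28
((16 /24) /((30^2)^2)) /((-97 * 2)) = -1 /235710000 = -0.00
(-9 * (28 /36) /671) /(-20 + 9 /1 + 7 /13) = 91 /91256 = 0.00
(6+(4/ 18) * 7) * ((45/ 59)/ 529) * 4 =1360/ 31211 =0.04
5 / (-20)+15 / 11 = 49 / 44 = 1.11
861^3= 638277381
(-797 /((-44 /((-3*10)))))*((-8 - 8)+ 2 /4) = 370605 /44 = 8422.84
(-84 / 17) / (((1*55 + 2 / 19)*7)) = -76 / 5933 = -0.01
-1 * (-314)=314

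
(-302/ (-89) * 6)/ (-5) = -1812/ 445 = -4.07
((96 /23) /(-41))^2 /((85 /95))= 175104 /15117233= 0.01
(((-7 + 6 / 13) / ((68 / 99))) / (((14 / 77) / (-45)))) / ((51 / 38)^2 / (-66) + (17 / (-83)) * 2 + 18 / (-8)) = -80758524825 / 92101711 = -876.84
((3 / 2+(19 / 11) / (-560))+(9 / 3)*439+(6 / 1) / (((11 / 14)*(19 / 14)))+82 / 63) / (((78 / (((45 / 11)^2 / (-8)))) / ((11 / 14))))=-20942249865 / 749805056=-27.93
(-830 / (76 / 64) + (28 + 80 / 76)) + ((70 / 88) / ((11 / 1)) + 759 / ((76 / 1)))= -1516962 / 2299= -659.84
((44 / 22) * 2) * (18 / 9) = 8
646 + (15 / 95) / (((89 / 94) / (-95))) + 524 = 102720 / 89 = 1154.16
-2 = -2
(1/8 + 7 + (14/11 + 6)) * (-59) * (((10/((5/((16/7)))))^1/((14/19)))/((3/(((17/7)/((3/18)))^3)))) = -143546776272/26411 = -5435113.26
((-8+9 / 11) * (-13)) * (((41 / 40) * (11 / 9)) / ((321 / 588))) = 2063243 / 9630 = 214.25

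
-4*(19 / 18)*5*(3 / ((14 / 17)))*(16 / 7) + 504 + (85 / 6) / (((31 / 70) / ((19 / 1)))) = 4265413 / 4557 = 936.01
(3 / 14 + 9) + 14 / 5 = 841 / 70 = 12.01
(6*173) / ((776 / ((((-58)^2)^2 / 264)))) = 122359613 / 2134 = 57338.15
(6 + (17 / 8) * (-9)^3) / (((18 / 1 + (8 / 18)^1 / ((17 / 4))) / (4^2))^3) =-565946471232 / 531348325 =-1065.11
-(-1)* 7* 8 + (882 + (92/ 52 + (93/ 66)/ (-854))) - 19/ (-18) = 2068113655/ 2198196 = 940.82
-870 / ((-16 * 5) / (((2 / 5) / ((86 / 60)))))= 3.03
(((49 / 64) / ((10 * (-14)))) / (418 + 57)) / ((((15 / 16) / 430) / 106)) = -15953 / 28500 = -0.56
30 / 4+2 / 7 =7.79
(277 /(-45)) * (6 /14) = -2.64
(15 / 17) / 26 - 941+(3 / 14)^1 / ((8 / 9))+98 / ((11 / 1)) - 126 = -288013651 / 272272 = -1057.82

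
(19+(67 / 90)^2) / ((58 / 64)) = 1267112 / 58725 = 21.58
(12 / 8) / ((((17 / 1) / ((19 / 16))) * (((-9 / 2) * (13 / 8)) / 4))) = -38 / 663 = -0.06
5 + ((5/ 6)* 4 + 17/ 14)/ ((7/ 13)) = 3953/ 294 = 13.45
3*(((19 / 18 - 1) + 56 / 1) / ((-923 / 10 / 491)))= -2477095 / 2769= -894.58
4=4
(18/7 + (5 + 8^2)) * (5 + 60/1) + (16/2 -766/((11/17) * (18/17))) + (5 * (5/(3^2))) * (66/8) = 9882205/2772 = 3565.01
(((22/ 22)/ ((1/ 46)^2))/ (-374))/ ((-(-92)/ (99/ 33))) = -69/ 374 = -0.18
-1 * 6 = -6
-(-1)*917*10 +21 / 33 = 100877 / 11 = 9170.64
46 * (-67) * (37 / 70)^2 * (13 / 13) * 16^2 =-270032512 / 1225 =-220434.70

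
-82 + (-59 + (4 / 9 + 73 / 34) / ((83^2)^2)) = -2047636717073 / 14522246226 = -141.00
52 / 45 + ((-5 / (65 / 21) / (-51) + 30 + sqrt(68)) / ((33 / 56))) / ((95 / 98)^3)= 105413504*sqrt(17) / 28293375 + 1071120636772 / 18758507625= 72.46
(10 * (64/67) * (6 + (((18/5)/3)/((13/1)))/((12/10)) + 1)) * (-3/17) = -176640/14807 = -11.93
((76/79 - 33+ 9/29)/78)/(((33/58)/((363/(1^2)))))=-799568/3081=-259.52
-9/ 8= -1.12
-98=-98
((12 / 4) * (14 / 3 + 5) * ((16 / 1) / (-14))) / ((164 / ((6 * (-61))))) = 21228 / 287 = 73.97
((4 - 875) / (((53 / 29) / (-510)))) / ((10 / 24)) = 30917016 / 53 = 583339.92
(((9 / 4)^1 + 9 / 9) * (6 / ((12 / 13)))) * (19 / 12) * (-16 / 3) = -3211 / 18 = -178.39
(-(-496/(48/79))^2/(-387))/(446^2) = 5997601/692824428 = 0.01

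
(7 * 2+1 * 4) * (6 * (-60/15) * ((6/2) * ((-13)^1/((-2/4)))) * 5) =-168480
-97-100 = -197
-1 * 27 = -27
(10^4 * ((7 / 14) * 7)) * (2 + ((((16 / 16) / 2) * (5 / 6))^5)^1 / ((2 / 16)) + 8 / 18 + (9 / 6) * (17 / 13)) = 7972094375 / 50544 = 157725.83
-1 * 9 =-9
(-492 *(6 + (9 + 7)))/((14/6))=-32472/7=-4638.86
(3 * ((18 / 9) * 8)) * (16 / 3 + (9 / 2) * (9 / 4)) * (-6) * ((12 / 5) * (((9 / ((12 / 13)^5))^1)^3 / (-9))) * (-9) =-18989966308227670847 / 733835427840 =-25877690.81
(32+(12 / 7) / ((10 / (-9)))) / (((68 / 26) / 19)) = 131651 / 595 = 221.26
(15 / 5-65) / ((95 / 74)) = -48.29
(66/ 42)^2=2.47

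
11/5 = 2.20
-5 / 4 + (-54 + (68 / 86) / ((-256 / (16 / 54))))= -1026341 / 18576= -55.25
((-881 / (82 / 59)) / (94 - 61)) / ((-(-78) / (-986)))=25625647 / 105534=242.82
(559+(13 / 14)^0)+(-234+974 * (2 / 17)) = 7490 / 17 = 440.59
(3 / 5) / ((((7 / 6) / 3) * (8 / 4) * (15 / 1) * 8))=9 / 1400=0.01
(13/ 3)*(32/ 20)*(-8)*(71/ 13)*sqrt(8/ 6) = -9088*sqrt(3)/ 45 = -349.80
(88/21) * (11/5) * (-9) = -2904/35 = -82.97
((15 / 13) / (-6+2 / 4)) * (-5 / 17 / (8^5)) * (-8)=-75 / 4978688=-0.00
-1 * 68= -68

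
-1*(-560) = 560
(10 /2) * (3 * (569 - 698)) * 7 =-13545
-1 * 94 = -94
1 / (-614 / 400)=-200 / 307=-0.65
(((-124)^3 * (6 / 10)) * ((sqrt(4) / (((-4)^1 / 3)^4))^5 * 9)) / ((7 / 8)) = -2804619440435157 / 2348810240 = -1194059.61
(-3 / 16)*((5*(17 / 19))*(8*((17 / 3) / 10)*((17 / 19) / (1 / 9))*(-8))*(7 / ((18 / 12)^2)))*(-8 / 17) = -129472 / 361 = -358.65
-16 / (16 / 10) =-10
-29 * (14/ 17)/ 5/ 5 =-406/ 425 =-0.96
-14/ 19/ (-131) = 14/ 2489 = 0.01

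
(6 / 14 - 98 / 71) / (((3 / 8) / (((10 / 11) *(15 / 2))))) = -8600 / 497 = -17.30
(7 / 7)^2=1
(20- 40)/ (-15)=4/ 3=1.33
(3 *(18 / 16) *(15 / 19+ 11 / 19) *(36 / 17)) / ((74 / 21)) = 66339 / 23902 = 2.78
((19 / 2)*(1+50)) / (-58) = -969 / 116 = -8.35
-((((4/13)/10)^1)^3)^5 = -0.00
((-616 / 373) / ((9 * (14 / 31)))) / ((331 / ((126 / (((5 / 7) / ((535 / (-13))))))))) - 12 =-4957324 / 1605019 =-3.09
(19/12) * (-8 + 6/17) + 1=-1133/102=-11.11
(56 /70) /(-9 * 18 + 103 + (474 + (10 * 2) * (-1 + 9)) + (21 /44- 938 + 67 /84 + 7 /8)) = -7392 /3334255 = -0.00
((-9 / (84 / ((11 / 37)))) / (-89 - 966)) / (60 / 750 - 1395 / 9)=-55 / 282207436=-0.00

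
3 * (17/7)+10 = 121/7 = 17.29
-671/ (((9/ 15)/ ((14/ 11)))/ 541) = -2310070/ 3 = -770023.33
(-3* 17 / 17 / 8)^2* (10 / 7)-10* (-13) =29165 / 224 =130.20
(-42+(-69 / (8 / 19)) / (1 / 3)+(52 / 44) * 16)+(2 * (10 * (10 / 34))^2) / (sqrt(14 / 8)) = -45295 / 88+10000 * sqrt(7) / 2023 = -501.64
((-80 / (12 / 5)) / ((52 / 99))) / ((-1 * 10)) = 6.35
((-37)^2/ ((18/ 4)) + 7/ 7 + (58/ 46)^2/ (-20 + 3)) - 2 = 24534328/ 80937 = 303.13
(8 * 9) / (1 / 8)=576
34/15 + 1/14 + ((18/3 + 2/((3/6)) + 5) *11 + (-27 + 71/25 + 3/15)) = 150547/1050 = 143.38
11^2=121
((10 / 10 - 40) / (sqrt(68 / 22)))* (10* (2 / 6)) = -65* sqrt(374) / 17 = -73.94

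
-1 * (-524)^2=-274576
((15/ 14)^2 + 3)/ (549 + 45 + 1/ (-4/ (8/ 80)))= 0.01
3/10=0.30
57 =57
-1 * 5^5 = -3125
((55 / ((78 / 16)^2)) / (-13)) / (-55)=64 / 19773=0.00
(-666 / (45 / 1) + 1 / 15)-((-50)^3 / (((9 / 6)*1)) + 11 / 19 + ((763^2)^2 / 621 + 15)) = -32192556271568 / 58995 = -545682791.28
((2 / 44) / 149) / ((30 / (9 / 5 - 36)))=-57 / 163900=-0.00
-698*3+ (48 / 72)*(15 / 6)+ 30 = -6187 / 3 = -2062.33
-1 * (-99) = 99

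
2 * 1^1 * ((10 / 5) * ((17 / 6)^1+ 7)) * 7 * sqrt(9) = 826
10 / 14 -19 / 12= -73 / 84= -0.87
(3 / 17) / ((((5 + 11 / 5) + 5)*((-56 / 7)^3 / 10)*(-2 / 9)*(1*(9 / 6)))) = 225 / 265472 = 0.00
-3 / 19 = -0.16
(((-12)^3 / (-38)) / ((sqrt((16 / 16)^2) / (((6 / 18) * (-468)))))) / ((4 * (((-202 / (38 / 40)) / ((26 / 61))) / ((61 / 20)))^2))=-3381183 / 51005000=-0.07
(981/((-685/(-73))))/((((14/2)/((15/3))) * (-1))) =-71613/959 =-74.67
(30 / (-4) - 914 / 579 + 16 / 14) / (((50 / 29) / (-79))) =147373157 / 405300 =363.61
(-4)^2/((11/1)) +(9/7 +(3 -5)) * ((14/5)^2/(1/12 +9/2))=64/275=0.23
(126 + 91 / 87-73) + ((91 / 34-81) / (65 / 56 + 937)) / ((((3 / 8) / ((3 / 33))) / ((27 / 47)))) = 2170670583590 / 40172049291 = 54.03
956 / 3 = 318.67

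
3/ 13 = 0.23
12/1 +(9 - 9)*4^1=12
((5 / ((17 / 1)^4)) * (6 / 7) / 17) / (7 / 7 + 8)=0.00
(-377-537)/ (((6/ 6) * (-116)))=457/ 58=7.88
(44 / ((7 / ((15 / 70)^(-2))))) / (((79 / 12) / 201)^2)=796384512 / 6241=127605.27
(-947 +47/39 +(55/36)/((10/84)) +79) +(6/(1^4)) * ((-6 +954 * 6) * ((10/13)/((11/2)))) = 1128087/286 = 3944.36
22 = 22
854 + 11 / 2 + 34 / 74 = 63637 / 74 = 859.96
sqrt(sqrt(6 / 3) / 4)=2^(1 / 4) / 2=0.59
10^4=10000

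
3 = 3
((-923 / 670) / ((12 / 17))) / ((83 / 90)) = -47073 / 22244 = -2.12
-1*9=-9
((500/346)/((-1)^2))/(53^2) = 250/485957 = 0.00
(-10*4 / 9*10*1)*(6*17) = -13600 / 3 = -4533.33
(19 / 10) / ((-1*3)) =-19 / 30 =-0.63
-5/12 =-0.42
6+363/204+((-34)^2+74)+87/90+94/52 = 16449743/13260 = 1240.55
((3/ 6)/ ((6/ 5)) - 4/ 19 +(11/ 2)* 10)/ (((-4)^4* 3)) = 12587/ 175104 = 0.07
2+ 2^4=18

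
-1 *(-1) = 1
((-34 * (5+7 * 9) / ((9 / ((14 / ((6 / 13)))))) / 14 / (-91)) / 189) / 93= 1156 / 3322053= 0.00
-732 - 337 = -1069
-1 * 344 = -344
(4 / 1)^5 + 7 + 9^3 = 1760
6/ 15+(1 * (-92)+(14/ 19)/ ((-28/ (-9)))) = -17359/ 190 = -91.36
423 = 423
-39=-39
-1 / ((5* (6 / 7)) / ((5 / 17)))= -7 / 102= -0.07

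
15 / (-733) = -15 / 733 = -0.02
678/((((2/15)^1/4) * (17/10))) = 203400/17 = 11964.71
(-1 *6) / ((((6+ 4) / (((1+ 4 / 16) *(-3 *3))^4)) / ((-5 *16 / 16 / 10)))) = 2460375 / 512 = 4805.42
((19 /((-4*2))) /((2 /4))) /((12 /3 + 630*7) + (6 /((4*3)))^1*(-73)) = -19 /17510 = -0.00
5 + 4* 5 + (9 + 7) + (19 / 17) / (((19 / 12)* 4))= 700 / 17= 41.18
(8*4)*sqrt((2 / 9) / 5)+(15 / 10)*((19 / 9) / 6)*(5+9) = 32*sqrt(10) / 15+133 / 18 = 14.14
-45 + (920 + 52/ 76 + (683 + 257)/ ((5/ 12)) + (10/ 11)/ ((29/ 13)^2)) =550485112/ 175769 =3131.87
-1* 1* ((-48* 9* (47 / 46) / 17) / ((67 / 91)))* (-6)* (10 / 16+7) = -42265314 / 26197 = -1613.36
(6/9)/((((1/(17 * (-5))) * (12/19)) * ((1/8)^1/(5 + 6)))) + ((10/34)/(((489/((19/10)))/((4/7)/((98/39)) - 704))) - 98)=-68384369455/8554077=-7994.36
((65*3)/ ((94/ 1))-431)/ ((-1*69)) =1753/ 282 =6.22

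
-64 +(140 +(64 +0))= 140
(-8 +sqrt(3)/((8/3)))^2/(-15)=-3.60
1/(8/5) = 5/8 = 0.62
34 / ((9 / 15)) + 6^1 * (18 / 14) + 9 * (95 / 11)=32827 / 231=142.11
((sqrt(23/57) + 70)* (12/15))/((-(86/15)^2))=-3150/1849- 15* sqrt(1311)/35131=-1.72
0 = 0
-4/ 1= -4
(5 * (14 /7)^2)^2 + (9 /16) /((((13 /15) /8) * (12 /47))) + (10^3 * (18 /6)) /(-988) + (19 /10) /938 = 1933661211 /4633720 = 417.30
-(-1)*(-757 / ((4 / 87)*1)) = -65859 / 4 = -16464.75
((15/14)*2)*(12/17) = 180/119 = 1.51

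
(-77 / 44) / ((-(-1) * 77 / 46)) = -23 / 22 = -1.05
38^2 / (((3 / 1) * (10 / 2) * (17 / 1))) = 1444 / 255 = 5.66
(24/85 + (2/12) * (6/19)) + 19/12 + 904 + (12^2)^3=57885926617/19380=2986889.92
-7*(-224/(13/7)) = 10976/13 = 844.31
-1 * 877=-877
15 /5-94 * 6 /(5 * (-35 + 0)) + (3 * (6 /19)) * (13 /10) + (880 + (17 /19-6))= 2933811 /3325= 882.35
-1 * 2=-2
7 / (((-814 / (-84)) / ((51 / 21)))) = 714 / 407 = 1.75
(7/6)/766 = 7/4596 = 0.00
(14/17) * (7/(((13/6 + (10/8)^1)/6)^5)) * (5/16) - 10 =39561298310/1969555417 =20.09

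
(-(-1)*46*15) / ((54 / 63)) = 805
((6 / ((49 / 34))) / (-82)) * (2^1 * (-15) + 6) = 2448 / 2009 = 1.22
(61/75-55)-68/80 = -16511/300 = -55.04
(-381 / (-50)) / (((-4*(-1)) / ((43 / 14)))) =16383 / 2800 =5.85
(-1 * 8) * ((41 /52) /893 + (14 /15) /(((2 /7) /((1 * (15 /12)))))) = -1137928 /34827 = -32.67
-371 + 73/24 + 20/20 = -8807/24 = -366.96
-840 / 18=-140 / 3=-46.67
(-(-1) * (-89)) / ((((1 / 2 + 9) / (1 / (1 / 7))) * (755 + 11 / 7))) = -4361 / 50312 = -0.09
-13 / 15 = -0.87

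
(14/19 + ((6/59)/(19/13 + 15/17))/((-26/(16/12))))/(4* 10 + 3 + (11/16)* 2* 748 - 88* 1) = 426576/571096813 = 0.00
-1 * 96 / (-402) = 16 / 67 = 0.24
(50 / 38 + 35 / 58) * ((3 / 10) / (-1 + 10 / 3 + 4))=3807 / 41876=0.09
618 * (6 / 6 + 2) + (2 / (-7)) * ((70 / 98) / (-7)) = 635932 / 343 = 1854.03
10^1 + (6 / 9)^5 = 2462 / 243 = 10.13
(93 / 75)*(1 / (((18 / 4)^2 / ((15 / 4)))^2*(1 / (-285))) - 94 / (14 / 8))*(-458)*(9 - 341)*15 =-509050491848 / 2835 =-179559256.38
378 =378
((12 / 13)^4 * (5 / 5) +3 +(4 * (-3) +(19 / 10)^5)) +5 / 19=908963207241 / 54265900000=16.75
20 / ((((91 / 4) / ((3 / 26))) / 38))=4560 / 1183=3.85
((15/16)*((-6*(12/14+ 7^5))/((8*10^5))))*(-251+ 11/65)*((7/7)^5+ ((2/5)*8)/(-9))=695364581/36400000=19.10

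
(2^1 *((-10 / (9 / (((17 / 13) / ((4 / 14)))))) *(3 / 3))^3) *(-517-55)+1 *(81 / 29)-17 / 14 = 7525999065841 / 50019606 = 150460.98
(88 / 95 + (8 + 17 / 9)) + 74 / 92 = 456997 / 39330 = 11.62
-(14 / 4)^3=-42.88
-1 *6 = -6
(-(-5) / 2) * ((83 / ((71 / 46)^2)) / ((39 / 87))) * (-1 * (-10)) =1943.00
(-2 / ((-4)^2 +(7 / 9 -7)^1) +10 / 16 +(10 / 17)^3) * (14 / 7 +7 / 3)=1169051 / 432344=2.70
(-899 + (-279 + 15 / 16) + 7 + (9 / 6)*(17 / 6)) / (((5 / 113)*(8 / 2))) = -2107789 / 320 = -6586.84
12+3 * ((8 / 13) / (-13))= 2004 / 169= 11.86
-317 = -317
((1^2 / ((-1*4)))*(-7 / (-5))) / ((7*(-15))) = 1 / 300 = 0.00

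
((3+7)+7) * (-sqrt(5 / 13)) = -17 * sqrt(65) / 13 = -10.54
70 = 70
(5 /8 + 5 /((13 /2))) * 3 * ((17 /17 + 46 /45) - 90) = -114811 /312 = -367.98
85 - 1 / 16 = 1359 / 16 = 84.94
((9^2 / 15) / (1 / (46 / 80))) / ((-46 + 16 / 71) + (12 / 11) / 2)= -485001 / 7064800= -0.07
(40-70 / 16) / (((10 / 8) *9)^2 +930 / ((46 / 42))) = 874 / 23937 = 0.04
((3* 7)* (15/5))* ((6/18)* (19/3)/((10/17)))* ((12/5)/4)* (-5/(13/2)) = -6783/65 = -104.35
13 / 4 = 3.25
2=2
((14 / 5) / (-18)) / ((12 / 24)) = -14 / 45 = -0.31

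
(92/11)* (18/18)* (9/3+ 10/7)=2852/77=37.04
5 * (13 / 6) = 65 / 6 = 10.83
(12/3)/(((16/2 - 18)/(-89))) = 178/5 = 35.60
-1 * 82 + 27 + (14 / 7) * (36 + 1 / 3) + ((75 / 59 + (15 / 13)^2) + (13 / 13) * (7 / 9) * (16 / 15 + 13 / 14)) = 58746019 / 2692170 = 21.82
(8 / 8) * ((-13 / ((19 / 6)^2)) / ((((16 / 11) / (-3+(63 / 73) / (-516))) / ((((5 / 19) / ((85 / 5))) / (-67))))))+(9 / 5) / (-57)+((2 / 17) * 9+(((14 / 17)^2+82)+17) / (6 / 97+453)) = 96167928036346817 / 77141909320337520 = 1.25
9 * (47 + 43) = 810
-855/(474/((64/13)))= -8.88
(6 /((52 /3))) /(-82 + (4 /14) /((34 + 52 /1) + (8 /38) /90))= -1158129 /274336777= -0.00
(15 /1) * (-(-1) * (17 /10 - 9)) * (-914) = 100083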